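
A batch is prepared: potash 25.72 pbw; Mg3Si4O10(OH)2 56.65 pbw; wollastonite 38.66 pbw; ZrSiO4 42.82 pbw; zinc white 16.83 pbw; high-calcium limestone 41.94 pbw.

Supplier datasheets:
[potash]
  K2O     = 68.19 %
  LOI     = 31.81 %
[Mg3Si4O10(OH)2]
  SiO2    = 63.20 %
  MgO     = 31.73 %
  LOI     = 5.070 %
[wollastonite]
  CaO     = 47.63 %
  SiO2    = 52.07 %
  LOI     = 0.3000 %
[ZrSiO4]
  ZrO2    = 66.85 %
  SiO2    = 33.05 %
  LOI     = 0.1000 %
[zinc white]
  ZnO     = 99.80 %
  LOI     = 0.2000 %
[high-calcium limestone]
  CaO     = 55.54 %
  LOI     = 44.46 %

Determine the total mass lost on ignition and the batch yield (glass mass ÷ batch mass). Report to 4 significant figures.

Full float precision is kept at each step — intermediates are displayed (rounded to four significant digits) as written — every reported number undergoes a single rounding; all derived quantities, including net glass mass, the yield, six oxide percentages, the totals, ignition loss, are re-derived starting from the weights per 192.7 pbw of glass at exact precision, exactly as shown in the problem or answer text.
Ignition loss by material:
  potash: 25.72 × 0.3181 = 8.182 pbw
  Mg3Si4O10(OH)2: 56.65 × 0.05070 = 2.872 pbw
  wollastonite: 38.66 × 0.003000 = 0.1160 pbw
  ZrSiO4: 42.82 × 0.001000 = 0.04282 pbw
  zinc white: 16.83 × 0.002000 = 0.03366 pbw
  high-calcium limestone: 41.94 × 0.4446 = 18.65 pbw
Total LOI = 29.89 pbw
Glass = batch − LOI = 222.6 − 29.89 = 192.7 pbw

LOI loss = 29.89 pbw; glass = 192.7 pbw; yield = 86.57%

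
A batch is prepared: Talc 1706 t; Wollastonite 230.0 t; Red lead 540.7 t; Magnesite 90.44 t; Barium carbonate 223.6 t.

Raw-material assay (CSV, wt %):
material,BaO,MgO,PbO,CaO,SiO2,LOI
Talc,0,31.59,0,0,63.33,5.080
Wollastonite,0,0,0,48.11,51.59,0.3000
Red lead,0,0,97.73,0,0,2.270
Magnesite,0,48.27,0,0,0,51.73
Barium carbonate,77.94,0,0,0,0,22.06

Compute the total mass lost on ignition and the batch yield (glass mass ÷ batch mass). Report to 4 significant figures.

LOI loss = 195.7 t; glass = 2595 t; yield = 92.99%

Rounding to four significant digits extends to each mid-chain value as shown. All arithmetic carries full precision end to end — every reported figure undergoes a single rounding — derived quantities, including LOI, net glass mass, five oxide percentages, totals, the yield, are computed from the batch weights on 2595 t of glass at full float precision as quoted within question or answer.
Ignition loss by material:
  Talc: 1706 × 0.05080 = 86.66 t
  Wollastonite: 230.0 × 0.003000 = 0.6900 t
  Red lead: 540.7 × 0.02270 = 12.27 t
  Magnesite: 90.44 × 0.5173 = 46.78 t
  Barium carbonate: 223.6 × 0.2206 = 49.33 t
Total LOI = 195.7 t
Glass = batch − LOI = 2791 − 195.7 = 2595 t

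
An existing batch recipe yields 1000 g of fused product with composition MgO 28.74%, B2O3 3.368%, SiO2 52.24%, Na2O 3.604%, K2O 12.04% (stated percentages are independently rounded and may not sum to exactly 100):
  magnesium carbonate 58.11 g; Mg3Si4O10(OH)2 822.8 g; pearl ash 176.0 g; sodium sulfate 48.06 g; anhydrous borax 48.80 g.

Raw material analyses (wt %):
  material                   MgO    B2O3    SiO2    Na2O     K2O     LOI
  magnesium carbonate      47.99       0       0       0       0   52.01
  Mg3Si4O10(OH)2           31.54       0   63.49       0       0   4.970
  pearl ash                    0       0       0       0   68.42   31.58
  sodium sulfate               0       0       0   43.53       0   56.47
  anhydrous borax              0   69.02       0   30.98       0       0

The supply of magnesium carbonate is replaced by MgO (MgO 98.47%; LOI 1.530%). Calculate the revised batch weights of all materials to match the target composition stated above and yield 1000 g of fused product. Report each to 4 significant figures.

In-progress results are shown with 4-significant-digit rounding between the steps — all internal work runs at full float precision at every stage. Each reported value takes just one rounding; derived quantities (the totals, LOI, net glass mass, yield, five oxide percentages) are recomputed starting from the weights for 1000 g of glass in exact precision as given in the problem or answer text.
The oxide mass targets at 1000 g fused product:
  MgO: 28.74% × 1000 = 287.4 g
  B2O3: 3.368% × 1000 = 33.68 g
  SiO2: 52.24% × 1000 = 522.4 g
  Na2O: 3.604% × 1000 = 36.04 g
  K2O: 12.04% × 1000 = 120.4 g
Oxide-by-oxide audit per the reported batch figures, under the basis named above (summed amounts equal target values exact up to rounding of places):
  MgO: 28.32·0.9847 + 822.8·0.3154 = 287.4 g (target 287.4 g)
  B2O3: 48.80·0.6902 = 33.68 g (target 33.68 g)
  SiO2: 822.8·0.6349 = 522.4 g (target 522.4 g)
  Na2O: 48.06·0.4353 + 48.80·0.3098 = 36.04 g (target 36.04 g)
  K2O: 176.0·0.6842 = 120.4 g (target 120.4 g)
Glass-mass closure: total charge less LOI = 999.9 g (per-oxide target masses sum to 999.9 g; against the stated basis, 1000 g — a pure rounding effect).
Whole-batch sum: Σ batch = 1124 g; LOI loss = Σ batch·LOI = 124.0 g; glass ÷ batch gives a yield of 88.96%.

Revised batch per 1000 g fused product:
  MgO: 28.32 g
  Mg3Si4O10(OH)2: 822.8 g
  pearl ash: 176.0 g
  sodium sulfate: 48.06 g
  anhydrous borax: 48.80 g
Total batch = 1124 g; LOI loss = 124.0 g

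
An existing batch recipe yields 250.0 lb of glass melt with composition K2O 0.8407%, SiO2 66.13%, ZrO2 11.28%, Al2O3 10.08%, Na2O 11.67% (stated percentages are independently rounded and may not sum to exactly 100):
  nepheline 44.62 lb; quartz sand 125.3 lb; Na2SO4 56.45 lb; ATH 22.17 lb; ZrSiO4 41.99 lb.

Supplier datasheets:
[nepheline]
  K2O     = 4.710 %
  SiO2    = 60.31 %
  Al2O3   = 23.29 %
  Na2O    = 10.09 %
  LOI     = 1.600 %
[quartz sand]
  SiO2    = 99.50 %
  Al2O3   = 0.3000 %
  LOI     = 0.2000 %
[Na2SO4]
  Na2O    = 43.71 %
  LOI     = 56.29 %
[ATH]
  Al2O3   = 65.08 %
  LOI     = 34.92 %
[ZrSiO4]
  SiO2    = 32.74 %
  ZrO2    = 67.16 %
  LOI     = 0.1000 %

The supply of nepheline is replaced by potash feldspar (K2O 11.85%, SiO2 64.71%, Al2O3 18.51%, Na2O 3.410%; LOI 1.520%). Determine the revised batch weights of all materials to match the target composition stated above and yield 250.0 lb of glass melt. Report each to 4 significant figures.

The working math keeps full float precision at each step. Working values appear rounded to four significant digits when written out. Each reported result includes exactly one rounding; all derived quantities (ignition loss, the five compositions, yield, the totals, glass mass) are carried using the weight values for 250.0 lb of glass at full float precision, exactly as shown in question or answer.
Target masses of each oxide per 250.0 lb glass melt:
  K2O: 0.8407% × 250.0 = 2.102 lb
  SiO2: 66.13% × 250.0 = 165.3 lb
  ZrO2: 11.28% × 250.0 = 28.20 lb
  Al2O3: 10.08% × 250.0 = 25.20 lb
  Na2O: 11.67% × 250.0 = 29.18 lb
Mass-balance tally per oxide given the weights on record, under the basis named above (oxide sums agree with the targets given rounding of the digits):
  K2O: 17.74·0.1185 = 2.102 lb (target 2.102 lb)
  SiO2: 17.74·0.6471 + 140.8·0.9950 + 41.99·0.3274 = 165.3 lb (target 165.3 lb)
  ZrO2: 41.99·0.6716 = 28.20 lb (target 28.20 lb)
  Al2O3: 17.74·0.1851 + 140.8·0.003000 + 33.03·0.6508 = 25.20 lb (target 25.20 lb)
  Na2O: 17.74·0.03410 + 65.36·0.4371 = 29.17 lb (target 29.18 lb)
Auditing the glass mass value: batch total minus LOI = 250.0 lb (oxide target masses add up to 250.0 lb; against the stated basis, 250.0 lb — any gap is answer rounding).
Summing the batch: Σ batch = 298.9 lb; LOI removed, Σ of batch·LOI: 48.92 lb; yield = glass ÷ total batch = 83.63%.

Revised batch per 250.0 lb glass melt:
  potash feldspar: 17.74 lb
  quartz sand: 140.8 lb
  Na2SO4: 65.36 lb
  ATH: 33.03 lb
  ZrSiO4: 41.99 lb
Total batch = 298.9 lb; LOI loss = 48.92 lb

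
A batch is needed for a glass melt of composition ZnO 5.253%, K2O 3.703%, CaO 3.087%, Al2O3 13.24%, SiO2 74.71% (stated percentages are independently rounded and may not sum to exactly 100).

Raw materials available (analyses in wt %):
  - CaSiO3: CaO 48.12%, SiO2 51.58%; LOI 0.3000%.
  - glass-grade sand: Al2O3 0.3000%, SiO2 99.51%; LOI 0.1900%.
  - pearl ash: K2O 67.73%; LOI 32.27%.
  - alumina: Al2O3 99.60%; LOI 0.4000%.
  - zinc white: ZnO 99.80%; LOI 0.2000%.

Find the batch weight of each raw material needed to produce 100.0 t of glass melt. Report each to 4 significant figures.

Batch per 100.0 t glass melt:
  CaSiO3: 6.415 t
  glass-grade sand: 71.75 t
  pearl ash: 5.467 t
  alumina: 13.08 t
  zinc white: 5.264 t
Total batch = 102.0 t; LOI loss = 1.983 t; yield = 98.06%

The working math holds full float precision all the way through — values along the way appear with 4-significant-figure rounding between the steps — every reported value is rounded exactly once. All derived quantities are rebuilt at full float precision (totals, ignition loss, the five compositions, net glass mass, the yield) using the weight values for 100.0 t of glass precisely as stated by the problem or the answer.
The oxide mass targets at 100.0 t glass melt:
  ZnO: 5.253% × 100.0 = 5.253 t
  K2O: 3.703% × 100.0 = 3.703 t
  CaO: 3.087% × 100.0 = 3.087 t
  Al2O3: 13.24% × 100.0 = 13.24 t
  SiO2: 74.71% × 100.0 = 74.71 t
Oxide-by-oxide audit given the weights on record, for the quoted basis mass (target by target, the sums agree net of answer rounding effects):
  ZnO: 5.264·0.9980 = 5.253 t (target 5.253 t)
  K2O: 5.467·0.6773 = 3.703 t (target 3.703 t)
  CaO: 6.415·0.4812 = 3.087 t (target 3.087 t)
  Al2O3: 71.75·0.003000 + 13.08·0.9960 = 13.24 t (target 13.24 t)
  SiO2: 6.415·0.5158 + 71.75·0.9951 = 74.71 t (target 74.71 t)
Glass mass check: batch total minus LOI = 99.99 t (targets for the oxides total 99.99 t; stated basis 100.0 t — gaps are rounding artifacts).
Batch grand total — Σ batch = 102.0 t; the LOI term Σ batch·LOI equals 1.983 t; glass ÷ batch gives a yield of 98.06%.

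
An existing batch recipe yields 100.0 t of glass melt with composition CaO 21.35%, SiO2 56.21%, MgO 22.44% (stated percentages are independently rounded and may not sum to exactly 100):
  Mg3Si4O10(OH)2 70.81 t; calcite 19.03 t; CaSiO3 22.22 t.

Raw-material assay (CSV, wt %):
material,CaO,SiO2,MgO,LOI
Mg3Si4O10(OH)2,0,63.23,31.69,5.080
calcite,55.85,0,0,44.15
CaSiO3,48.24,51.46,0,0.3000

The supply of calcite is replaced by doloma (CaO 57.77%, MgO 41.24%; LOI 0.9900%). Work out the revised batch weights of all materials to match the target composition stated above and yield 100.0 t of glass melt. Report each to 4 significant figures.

The intermediate values are printed with 4-significant-figure rounding in the printout. All internal work maintains full float precision throughout — exactly one rounding lands on each reported number. Derived quantities are computed from the batch weights per 100.0 t of glass in full float precision (ignition loss, the totals, glass mass, three oxide percentages, the yield), exactly as printed in either problem or answer.
The oxide mass targets at 100.0 t glass melt:
  CaO: 21.35% × 100.0 = 21.35 t
  SiO2: 56.21% × 100.0 = 56.21 t
  MgO: 22.44% × 100.0 = 22.44 t
Checking each oxide sum given the weights on record, against the basis in use (sum by sum, the targets are met inside rounding margins):
  CaO: 7.879·0.5777 + 34.82·0.4824 = 21.35 t (target 21.35 t)
  SiO2: 60.56·0.6323 + 34.82·0.5146 = 56.21 t (target 56.21 t)
  MgO: 60.56·0.3169 + 7.879·0.4124 = 22.44 t (target 22.44 t)
Glass-mass sanity pass: the batch minus its LOI: 100.0 t (targets for the oxides total 100.0 t; against the stated basis, 100.0 t — rounding explains the deltas).
Summing the batch: Σ batch = 103.3 t; the LOI term Σ batch·LOI equals 3.259 t; yield: glass divided by total = 96.84%.

Revised batch per 100.0 t glass melt:
  Mg3Si4O10(OH)2: 60.56 t
  doloma: 7.879 t
  CaSiO3: 34.82 t
Total batch = 103.3 t; LOI loss = 3.259 t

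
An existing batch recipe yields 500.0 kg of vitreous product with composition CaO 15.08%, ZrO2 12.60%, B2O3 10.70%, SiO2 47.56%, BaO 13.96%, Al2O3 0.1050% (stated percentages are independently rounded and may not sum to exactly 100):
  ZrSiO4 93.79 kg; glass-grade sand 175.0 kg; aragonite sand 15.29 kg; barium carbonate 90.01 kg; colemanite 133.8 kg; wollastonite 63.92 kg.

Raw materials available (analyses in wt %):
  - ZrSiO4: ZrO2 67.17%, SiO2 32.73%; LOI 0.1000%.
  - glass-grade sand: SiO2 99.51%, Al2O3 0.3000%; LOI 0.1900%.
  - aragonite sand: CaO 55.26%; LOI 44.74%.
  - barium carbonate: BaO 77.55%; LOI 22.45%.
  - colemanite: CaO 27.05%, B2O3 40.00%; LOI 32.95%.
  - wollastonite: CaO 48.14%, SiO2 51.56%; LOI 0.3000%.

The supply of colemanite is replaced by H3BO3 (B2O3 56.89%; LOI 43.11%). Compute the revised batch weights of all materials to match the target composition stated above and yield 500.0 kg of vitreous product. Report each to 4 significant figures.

Revised batch per 500.0 kg vitreous product:
  ZrSiO4: 93.79 kg
  glass-grade sand: 175.0 kg
  aragonite sand: 80.76 kg
  barium carbonate: 90.01 kg
  H3BO3: 94.04 kg
  wollastonite: 63.92 kg
Total batch = 597.5 kg; LOI loss = 97.50 kg

Values along the way are shown with 4-significant-digit rounding when written out; full float precision is kept in all steps; each reported value is rounded only once — all derived quantities (totals, the yield, glass mass, the six compositions, LOI) are rebuilt from the weighed amounts on 500.0 kg of glass in exact precision as written in the question or the answer.
Oxide mass targets, per 500.0 kg vitreous product:
  CaO: 15.08% × 500.0 = 75.40 kg
  ZrO2: 12.60% × 500.0 = 63.00 kg
  B2O3: 10.70% × 500.0 = 53.50 kg
  SiO2: 47.56% × 500.0 = 237.8 kg
  BaO: 13.96% × 500.0 = 69.80 kg
  Al2O3: 0.1050% × 500.0 = 0.5250 kg
Checking each oxide sum working from each reported weight, relative to the basis at hand (sum by sum, the targets are met inside rounding margins):
  CaO: 80.76·0.5526 + 63.92·0.4814 = 75.40 kg (target 75.40 kg)
  ZrO2: 93.79·0.6717 = 63.00 kg (target 63.00 kg)
  B2O3: 94.04·0.5689 = 53.50 kg (target 53.50 kg)
  SiO2: 93.79·0.3273 + 175.0·0.9951 + 63.92·0.5156 = 237.8 kg (target 237.8 kg)
  BaO: 90.01·0.7755 = 69.80 kg (target 69.80 kg)
  Al2O3: 175.0·0.003000 = 0.5250 kg (target 0.5250 kg)
Mass balance on the glass: the batch minus its LOI: 500.0 kg (the targets, summed, come to 500.0 kg; with the basis standing at 500.0 kg — a pure rounding effect).
Batch grand total — Σ batch = 597.5 kg; loss to ignition Σ batch·LOI = 97.50 kg; as yield: glass ÷ batch → 83.68%.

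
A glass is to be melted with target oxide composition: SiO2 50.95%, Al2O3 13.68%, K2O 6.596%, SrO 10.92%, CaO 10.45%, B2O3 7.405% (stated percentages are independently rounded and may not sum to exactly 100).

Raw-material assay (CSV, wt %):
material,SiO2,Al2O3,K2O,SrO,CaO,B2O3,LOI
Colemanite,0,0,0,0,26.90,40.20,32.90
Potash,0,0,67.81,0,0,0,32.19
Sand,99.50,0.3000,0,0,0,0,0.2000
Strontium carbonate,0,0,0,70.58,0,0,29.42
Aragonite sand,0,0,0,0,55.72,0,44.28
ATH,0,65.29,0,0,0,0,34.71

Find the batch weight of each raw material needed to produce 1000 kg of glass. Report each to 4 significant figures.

Mid-chain values are displayed rounded off to 4 significant digits between the steps — the working math holds exact precision through the solve. Every reported figure carries a single rounding; the derived quantities are computed at full float precision (the six compositions, glass mass, the yield, the totals, LOI) using the weight values at 1000 kg of glass, exactly as shown in either problem or answer.
Target oxide masses per 1000 kg glass:
  SiO2: 50.95% × 1000 = 509.5 kg
  Al2O3: 13.68% × 1000 = 136.8 kg
  K2O: 6.596% × 1000 = 65.96 kg
  SrO: 10.92% × 1000 = 109.2 kg
  CaO: 10.45% × 1000 = 104.5 kg
  B2O3: 7.405% × 1000 = 74.05 kg
Balance tally, oxide-wise, per the reported batch figures, relative to the basis at hand (each sum matches its target mass modulo rounding of the values):
  SiO2: 512.1·0.9950 = 509.5 kg (target 509.5 kg)
  Al2O3: 512.1·0.003000 + 207.2·0.6529 = 136.8 kg (target 136.8 kg)
  K2O: 97.27·0.6781 = 65.96 kg (target 65.96 kg)
  SrO: 154.7·0.7058 = 109.2 kg (target 109.2 kg)
  CaO: 184.2·0.2690 + 98.62·0.5572 = 104.5 kg (target 104.5 kg)
  B2O3: 184.2·0.4020 = 74.05 kg (target 74.05 kg)
Auditing the glass mass value: net batch after ignition = 1000 kg (per-oxide target masses sum to 1000 kg; stated basis 1000 kg — any gap is answer rounding).
Batch grand total — Σ batch = 1254 kg; loss to ignition Σ batch·LOI = 254.0 kg; the yield ratio, glass ÷ batch: 79.74%.

Batch per 1000 kg glass:
  Colemanite: 184.2 kg
  Potash: 97.27 kg
  Sand: 512.1 kg
  Strontium carbonate: 154.7 kg
  Aragonite sand: 98.62 kg
  ATH: 207.2 kg
Total batch = 1254 kg; LOI loss = 254.0 kg; yield = 79.74%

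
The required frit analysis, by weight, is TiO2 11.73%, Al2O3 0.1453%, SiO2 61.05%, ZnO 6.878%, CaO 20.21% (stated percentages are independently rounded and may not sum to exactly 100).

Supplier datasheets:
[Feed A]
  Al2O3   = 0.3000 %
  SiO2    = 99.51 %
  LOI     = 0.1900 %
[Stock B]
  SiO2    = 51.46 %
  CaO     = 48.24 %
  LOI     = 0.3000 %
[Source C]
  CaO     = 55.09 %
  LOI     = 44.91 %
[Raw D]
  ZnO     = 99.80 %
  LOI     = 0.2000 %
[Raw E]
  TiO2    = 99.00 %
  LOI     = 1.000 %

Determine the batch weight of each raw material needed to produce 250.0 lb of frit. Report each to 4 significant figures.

Values along the way are displayed with 4-significant-digit rounding within the worked lines — each numeric step carries full float precision through the solve; a single rounding completes every reported number. All derived quantities (net glass mass, totals, five oxide percentages, LOI, the yield) are computed starting from the weights at 250.0 lb of glass in full precision, as written in the problem or answer text.
The oxide mass targets at 250.0 lb frit:
  TiO2: 11.73% × 250.0 = 29.32 lb
  Al2O3: 0.1453% × 250.0 = 0.3632 lb
  SiO2: 61.05% × 250.0 = 152.6 lb
  ZnO: 6.878% × 250.0 = 17.20 lb
  CaO: 20.21% × 250.0 = 50.52 lb
Sums-versus-targets review given the weights on record, against the basis in use (summed amounts equal target values net of answer rounding effects):
  TiO2: 29.62·0.9900 = 29.32 lb (target 29.32 lb)
  Al2O3: 121.1·0.003000 = 0.3633 lb (target 0.3632 lb)
  SiO2: 121.1·0.9951 + 62.45·0.5146 = 152.6 lb (target 152.6 lb)
  ZnO: 17.23·0.9980 = 17.20 lb (target 17.20 lb)
  CaO: 62.45·0.4824 + 37.03·0.5509 = 50.53 lb (target 50.52 lb)
The glass-mass cross-check: batch total minus LOI = 250.1 lb (targets for the oxides total 250.0 lb; the stated basis being 250.0 lb — any gap is answer rounding).
Batch grand total — Σ batch = 267.4 lb; Σ batch·LOI gives LOI loss = 17.38 lb; the yield ratio, glass ÷ batch: 93.50%.

Batch per 250.0 lb frit:
  Feed A: 121.1 lb
  Stock B: 62.45 lb
  Source C: 37.03 lb
  Raw D: 17.23 lb
  Raw E: 29.62 lb
Total batch = 267.4 lb; LOI loss = 17.38 lb; yield = 93.50%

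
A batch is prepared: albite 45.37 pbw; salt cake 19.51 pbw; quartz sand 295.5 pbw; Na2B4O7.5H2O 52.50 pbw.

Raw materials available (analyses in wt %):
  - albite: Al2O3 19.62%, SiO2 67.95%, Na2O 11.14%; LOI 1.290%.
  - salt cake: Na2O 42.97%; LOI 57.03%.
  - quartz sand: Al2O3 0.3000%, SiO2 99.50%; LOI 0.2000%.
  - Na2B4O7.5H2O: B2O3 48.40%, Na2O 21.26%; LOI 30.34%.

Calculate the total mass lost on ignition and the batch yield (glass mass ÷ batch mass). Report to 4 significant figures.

Working values are shown rounded to four significant figures as written — full float precision is carried at each step — every reported number undergoes a single rounding. All derived quantities (totals, yield, glass mass, ignition loss, the four compositions) are carried starting from the weights for 384.6 pbw of glass at exact precision exactly as shown in the problem or answer text.
Per-material ignition loss:
  albite: 45.37 × 0.01290 = 0.5853 pbw
  salt cake: 19.51 × 0.5703 = 11.13 pbw
  quartz sand: 295.5 × 0.002000 = 0.5910 pbw
  Na2B4O7.5H2O: 52.50 × 0.3034 = 15.93 pbw
Total LOI = 28.23 pbw
Glass = batch − LOI = 412.9 − 28.23 = 384.6 pbw

LOI loss = 28.23 pbw; glass = 384.6 pbw; yield = 93.16%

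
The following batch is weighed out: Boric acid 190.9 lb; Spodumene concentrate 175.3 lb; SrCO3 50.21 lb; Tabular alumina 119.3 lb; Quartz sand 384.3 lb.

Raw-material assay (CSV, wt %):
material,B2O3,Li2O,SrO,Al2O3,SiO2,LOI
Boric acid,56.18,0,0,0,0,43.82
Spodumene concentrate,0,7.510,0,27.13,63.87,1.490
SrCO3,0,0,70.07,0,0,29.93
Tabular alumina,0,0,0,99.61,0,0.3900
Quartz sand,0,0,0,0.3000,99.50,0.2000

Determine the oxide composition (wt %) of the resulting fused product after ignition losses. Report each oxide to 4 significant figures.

In-progress results are printed, with 4-significant-digit rounding, between the steps; the whole derivation runs at full precision at every stage. Exactly one rounding lands on each reported value — the derived quantities (the yield, LOI, the totals, five oxide percentages, net glass mass) are rebuilt from the batch weights for 817.5 lb of glass at full precision, as they appear in the problem or answer text.
Oxide-by-oxide delivered mass:
  B2O3: 190.9·0.5618 = 107.2 lb
  Li2O: 175.3·0.07510 = 13.17 lb
  SrO: 50.21·0.7007 = 35.18 lb
  Al2O3: 175.3·0.2713 + 119.3·0.9961 + 384.3·0.003000 = 167.5 lb
  SiO2: 175.3·0.6387 + 384.3·0.9950 = 494.3 lb
LOI: 190.9·0.4382 + 175.3·0.01490 + 50.21·0.2993 + 119.3·0.003900 + 384.3·0.002000 = 102.5 lb
Net of LOI, the glass mass = 920.0 − 102.5 = 817.5 lb (= Σ oxide masses)
each oxide over glass, ×100, is wt %

Glass mass = 817.5 lb (batch 920.0 − LOI 102.5).
Composition: B2O3 13.12%, Li2O 1.610%, SrO 4.304%, Al2O3 20.50%, SiO2 60.47%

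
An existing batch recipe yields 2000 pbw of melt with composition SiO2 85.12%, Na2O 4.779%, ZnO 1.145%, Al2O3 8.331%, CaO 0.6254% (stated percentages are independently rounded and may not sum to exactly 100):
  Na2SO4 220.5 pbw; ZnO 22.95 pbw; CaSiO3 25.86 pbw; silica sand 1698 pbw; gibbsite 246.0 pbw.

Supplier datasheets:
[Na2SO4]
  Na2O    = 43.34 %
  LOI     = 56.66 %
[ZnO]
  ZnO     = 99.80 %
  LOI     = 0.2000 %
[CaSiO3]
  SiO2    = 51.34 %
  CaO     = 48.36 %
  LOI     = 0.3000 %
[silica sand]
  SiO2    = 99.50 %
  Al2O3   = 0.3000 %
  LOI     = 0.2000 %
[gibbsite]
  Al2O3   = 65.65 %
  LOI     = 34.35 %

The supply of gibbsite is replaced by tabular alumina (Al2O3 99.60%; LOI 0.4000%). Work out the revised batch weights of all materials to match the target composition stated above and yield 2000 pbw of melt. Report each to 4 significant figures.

Revised batch per 2000 pbw melt:
  Na2SO4: 220.5 pbw
  ZnO: 22.95 pbw
  CaSiO3: 25.86 pbw
  silica sand: 1698 pbw
  tabular alumina: 162.2 pbw
Total batch = 2130 pbw; LOI loss = 129.1 pbw

Mid-chain values are shown (rounded to 4 significant figures) in the working — exact precision is kept from first step to last — exactly one rounding is applied to each reported value; all derived quantities are computed starting from the weights at 2000 pbw of glass at full float precision (yield, net glass mass, LOI, the totals, five oxide percentages), as they appear in problem or answer.
Target oxide masses per 2000 pbw melt:
  SiO2: 85.12% × 2000 = 1702 pbw
  Na2O: 4.779% × 2000 = 95.58 pbw
  ZnO: 1.145% × 2000 = 22.90 pbw
  Al2O3: 8.331% × 2000 = 166.6 pbw
  CaO: 0.6254% × 2000 = 12.51 pbw
Checking each oxide sum with the batch weights as given, under the basis named above (oxide sums agree with the targets net of answer rounding effects):
  SiO2: 25.86·0.5134 + 1698·0.9950 = 1703 pbw (target 1702 pbw)
  Na2O: 220.5·0.4334 = 95.56 pbw (target 95.58 pbw)
  ZnO: 22.95·0.9980 = 22.90 pbw (target 22.90 pbw)
  Al2O3: 1698·0.003000 + 162.2·0.9960 = 166.6 pbw (target 166.6 pbw)
  CaO: 25.86·0.4836 = 12.51 pbw (target 12.51 pbw)
Consistency of the glass mass: batch total minus LOI = 2000 pbw (per-oxide target masses sum to 2000 pbw; stated basis 2000 pbw — any gap is answer rounding).
Batch total: Σ batch = 2130 pbw; Σ batch·LOI gives LOI loss = 129.1 pbw; as yield: glass ÷ batch → 93.94%.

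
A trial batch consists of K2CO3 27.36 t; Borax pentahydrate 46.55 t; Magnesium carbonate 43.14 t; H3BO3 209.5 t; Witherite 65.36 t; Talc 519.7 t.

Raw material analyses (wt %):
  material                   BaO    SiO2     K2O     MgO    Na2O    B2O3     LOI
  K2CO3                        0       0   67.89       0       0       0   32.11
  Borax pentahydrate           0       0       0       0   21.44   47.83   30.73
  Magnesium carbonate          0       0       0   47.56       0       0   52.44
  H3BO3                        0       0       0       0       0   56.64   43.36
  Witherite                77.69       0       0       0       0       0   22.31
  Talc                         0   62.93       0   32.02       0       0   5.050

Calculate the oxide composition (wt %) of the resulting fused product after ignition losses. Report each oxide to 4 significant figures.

The intermediate values are shown (rounded to four significant figures) on the page — all internal work runs at full float precision from first step to last. A single rounding yields each reported number — derived quantities are recomputed from the weighed amounts on 734.2 t of glass at exact precision (yield, six oxide percentages, ignition loss, glass mass, the totals) as quoted within the problem or answer text.
Per-oxide mass from batch:
  BaO: 65.36·0.7769 = 50.78 t
  SiO2: 519.7·0.6293 = 327.0 t
  K2O: 27.36·0.6789 = 18.57 t
  MgO: 43.14·0.4756 + 519.7·0.3202 = 186.9 t
  Na2O: 46.55·0.2144 = 9.980 t
  B2O3: 46.55·0.4783 + 209.5·0.5664 = 140.9 t
LOI: 27.36·0.3211 + 46.55·0.3073 + 43.14·0.5244 + 209.5·0.4336 + 65.36·0.2231 + 519.7·0.05050 = 177.4 t
Resulting glass, batch − LOI: 911.6 − 177.4 = 734.2 t (the oxide masses sum to this)
oxide / glass × 100 gives the wt %

Glass mass = 734.2 t (batch 911.6 − LOI 177.4).
Composition: BaO 6.916%, SiO2 44.54%, K2O 2.530%, MgO 25.46%, Na2O 1.359%, B2O3 19.19%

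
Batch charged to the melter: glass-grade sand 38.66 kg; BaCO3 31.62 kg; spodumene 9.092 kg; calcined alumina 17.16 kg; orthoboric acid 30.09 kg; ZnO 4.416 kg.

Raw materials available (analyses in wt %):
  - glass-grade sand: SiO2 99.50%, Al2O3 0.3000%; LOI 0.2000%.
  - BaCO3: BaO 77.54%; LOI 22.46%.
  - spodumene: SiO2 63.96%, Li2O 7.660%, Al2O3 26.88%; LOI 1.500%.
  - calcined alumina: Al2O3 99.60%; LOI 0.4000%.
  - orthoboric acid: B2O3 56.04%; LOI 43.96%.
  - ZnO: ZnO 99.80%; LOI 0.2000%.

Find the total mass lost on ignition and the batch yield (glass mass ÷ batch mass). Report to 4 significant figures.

The whole derivation carries full precision in every operation. Rounding to four significant digits applies to every intermediate as shown; each reported figure sees exactly one rounding. All derived quantities (net glass mass, six oxide percentages, the yield, ignition loss, totals) are computed from the batch weights per 110.4 kg of glass in full float precision, as given in the question or the answer.
Ignition loss by material:
  glass-grade sand: 38.66 × 0.002000 = 0.07732 kg
  BaCO3: 31.62 × 0.2246 = 7.102 kg
  spodumene: 9.092 × 0.01500 = 0.1364 kg
  calcined alumina: 17.16 × 0.004000 = 0.06864 kg
  orthoboric acid: 30.09 × 0.4396 = 13.23 kg
  ZnO: 4.416 × 0.002000 = 0.008832 kg
Total LOI = 20.62 kg
Glass = batch − LOI = 131.0 − 20.62 = 110.4 kg

LOI loss = 20.62 kg; glass = 110.4 kg; yield = 84.26%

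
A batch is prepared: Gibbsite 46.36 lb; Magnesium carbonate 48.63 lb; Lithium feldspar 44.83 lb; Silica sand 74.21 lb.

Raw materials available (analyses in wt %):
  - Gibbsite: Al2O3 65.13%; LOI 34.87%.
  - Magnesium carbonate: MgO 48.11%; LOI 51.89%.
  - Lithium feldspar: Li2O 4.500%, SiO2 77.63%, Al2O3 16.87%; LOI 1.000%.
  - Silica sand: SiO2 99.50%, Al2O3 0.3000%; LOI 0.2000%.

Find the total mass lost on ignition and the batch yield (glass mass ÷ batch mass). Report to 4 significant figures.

Mid-chain values are displayed rounded to four significant digits at each printed step — every computation runs at exact precision throughout; exactly one rounding is applied to each reported value — derived quantities, including glass mass, the totals, the four compositions, yield, LOI, are computed from the batch weights on 172.0 lb of glass at full precision exactly as printed in problem or answer.
Each material's LOI contribution:
  Gibbsite: 46.36 × 0.3487 = 16.17 lb
  Magnesium carbonate: 48.63 × 0.5189 = 25.23 lb
  Lithium feldspar: 44.83 × 0.01000 = 0.4483 lb
  Silica sand: 74.21 × 0.002000 = 0.1484 lb
Total LOI = 42.00 lb
Glass = batch − LOI = 214.0 − 42.00 = 172.0 lb

LOI loss = 42.00 lb; glass = 172.0 lb; yield = 80.38%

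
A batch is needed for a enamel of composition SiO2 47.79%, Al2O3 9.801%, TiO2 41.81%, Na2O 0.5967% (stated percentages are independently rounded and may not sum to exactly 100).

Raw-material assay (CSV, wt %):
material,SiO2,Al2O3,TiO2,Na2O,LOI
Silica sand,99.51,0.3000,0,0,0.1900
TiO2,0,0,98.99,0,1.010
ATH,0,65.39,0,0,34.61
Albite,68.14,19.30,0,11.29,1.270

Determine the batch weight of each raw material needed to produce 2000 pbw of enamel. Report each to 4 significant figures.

Every computation runs at exact precision at every stage. Working values are printed with 4-significant-figure rounding across the worked steps — each reported result is rounded just once. All derived quantities, which include glass mass, the yield, LOI, four oxide percentages, the totals, are carried in full precision, as given in either problem or answer, using the weight values on 2000 pbw of glass.
Target oxide masses per 2000 pbw enamel:
  SiO2: 47.79% × 2000 = 955.8 pbw
  Al2O3: 9.801% × 2000 = 196.0 pbw
  TiO2: 41.81% × 2000 = 836.2 pbw
  Na2O: 0.5967% × 2000 = 11.93 pbw
Sums-versus-targets review applying the batch weights above, under the basis named above (summed amounts equal target values exact up to rounding of places):
  SiO2: 888.1·0.9951 + 105.7·0.6814 = 955.8 pbw (target 955.8 pbw)
  Al2O3: 888.1·0.003000 + 264.5·0.6539 + 105.7·0.1930 = 196.0 pbw (target 196.0 pbw)
  TiO2: 844.7·0.9899 = 836.2 pbw (target 836.2 pbw)
  Na2O: 105.7·0.1129 = 11.93 pbw (target 11.93 pbw)
Auditing the glass mass value: total charge less LOI = 2000 pbw (oxide target masses add up to 2000 pbw; against the stated basis, 2000 pbw — rounding explains the deltas).
Total batch = Σ batch = 2103 pbw; Σ batch·LOI gives LOI loss = 103.1 pbw; yield = glass ÷ total batch = 95.10%.

Batch per 2000 pbw enamel:
  Silica sand: 888.1 pbw
  TiO2: 844.7 pbw
  ATH: 264.5 pbw
  Albite: 105.7 pbw
Total batch = 2103 pbw; LOI loss = 103.1 pbw; yield = 95.10%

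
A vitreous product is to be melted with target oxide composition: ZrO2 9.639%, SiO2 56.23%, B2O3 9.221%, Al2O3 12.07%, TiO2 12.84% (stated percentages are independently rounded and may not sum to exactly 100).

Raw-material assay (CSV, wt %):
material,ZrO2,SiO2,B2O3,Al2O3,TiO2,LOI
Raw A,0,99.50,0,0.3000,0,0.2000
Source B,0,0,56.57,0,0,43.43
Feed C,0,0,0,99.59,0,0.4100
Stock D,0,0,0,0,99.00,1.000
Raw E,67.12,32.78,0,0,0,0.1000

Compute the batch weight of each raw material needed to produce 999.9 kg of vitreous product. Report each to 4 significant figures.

Batch per 999.9 kg vitreous product:
  Raw A: 517.8 kg
  Source B: 163.0 kg
  Feed C: 119.6 kg
  Stock D: 129.7 kg
  Raw E: 143.6 kg
Total batch = 1074 kg; LOI loss = 73.76 kg; yield = 93.13%

Intermediates are printed with 4-significant-digit rounding between the steps. All arithmetic runs at full float precision throughout; a single rounding yields every reported number. Derived quantities (ignition loss, net glass mass, the yield, five oxide percentages, the totals) are re-derived in full precision from the weighed amounts per 999.9 kg of glass as quoted within either problem or answer.
Target oxide masses per 999.9 kg vitreous product:
  ZrO2: 9.639% × 999.9 = 96.38 kg
  SiO2: 56.23% × 999.9 = 562.2 kg
  B2O3: 9.221% × 999.9 = 92.20 kg
  Al2O3: 12.07% × 999.9 = 120.7 kg
  TiO2: 12.84% × 999.9 = 128.4 kg
Verifying the oxide balance using the reported weights, on the stated basis (each sum matches its target mass net of answer rounding effects):
  ZrO2: 143.6·0.6712 = 96.38 kg (target 96.38 kg)
  SiO2: 517.8·0.9950 + 143.6·0.3278 = 562.3 kg (target 562.2 kg)
  B2O3: 163.0·0.5657 = 92.21 kg (target 92.20 kg)
  Al2O3: 517.8·0.003000 + 119.6·0.9959 = 120.7 kg (target 120.7 kg)
  TiO2: 129.7·0.9900 = 128.4 kg (target 128.4 kg)
Glass-mass bookkeeping: batch Σ − ignition loss = 999.9 kg (oxide target masses add up to 999.9 kg; basis as stated: 999.9 kg — a pure rounding effect).
Adding the batch up: Σ batch = 1074 kg; LOI removed, Σ of batch·LOI: 73.76 kg; glass ÷ batch gives a yield of 93.13%.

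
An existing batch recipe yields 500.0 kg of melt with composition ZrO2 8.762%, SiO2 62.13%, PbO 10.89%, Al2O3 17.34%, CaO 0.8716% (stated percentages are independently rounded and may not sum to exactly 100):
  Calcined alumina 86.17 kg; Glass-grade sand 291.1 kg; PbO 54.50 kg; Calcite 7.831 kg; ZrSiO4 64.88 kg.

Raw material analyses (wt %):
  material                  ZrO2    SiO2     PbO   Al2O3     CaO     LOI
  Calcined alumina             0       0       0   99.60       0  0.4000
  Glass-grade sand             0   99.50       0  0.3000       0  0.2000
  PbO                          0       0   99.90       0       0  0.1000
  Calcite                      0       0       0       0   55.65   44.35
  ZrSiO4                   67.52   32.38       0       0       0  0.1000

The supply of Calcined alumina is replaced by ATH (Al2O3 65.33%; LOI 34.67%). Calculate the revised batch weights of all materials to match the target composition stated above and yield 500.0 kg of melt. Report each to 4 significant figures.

The working math holds full float precision at each step. In-progress results are displayed, with 4-significant-figure rounding, in the printout — each reported figure is rounded only once. Derived quantities (ignition loss, the yield, totals, five oxide percentages, glass mass) are recomputed in full float precision from the weighed amounts for 500.0 kg of glass, as written in the question or the answer.
The oxide mass targets at 500.0 kg melt:
  ZrO2: 8.762% × 500.0 = 43.81 kg
  SiO2: 62.13% × 500.0 = 310.6 kg
  PbO: 10.89% × 500.0 = 54.45 kg
  Al2O3: 17.34% × 500.0 = 86.70 kg
  CaO: 0.8716% × 500.0 = 4.358 kg
A balance pass over the oxides, using the reported weights, per the basis as stated (every target is met by its sum inside rounding margins):
  ZrO2: 64.88·0.6752 = 43.81 kg (target 43.81 kg)
  SiO2: 291.1·0.9950 + 64.88·0.3238 = 310.7 kg (target 310.6 kg)
  PbO: 54.50·0.9990 = 54.45 kg (target 54.45 kg)
  Al2O3: 131.4·0.6533 + 291.1·0.003000 = 86.72 kg (target 86.70 kg)
  CaO: 7.831·0.5565 = 4.358 kg (target 4.358 kg)
Glass mass check: batch total minus LOI = 500.0 kg (the targets, summed, come to 500.0 kg; with the basis standing at 500.0 kg — rounding explains the deltas).
Total batch = Σ batch = 549.7 kg; loss to ignition Σ batch·LOI = 49.73 kg; as yield: glass ÷ batch → 90.95%.

Revised batch per 500.0 kg melt:
  ATH: 131.4 kg
  Glass-grade sand: 291.1 kg
  PbO: 54.50 kg
  Calcite: 7.831 kg
  ZrSiO4: 64.88 kg
Total batch = 549.7 kg; LOI loss = 49.73 kg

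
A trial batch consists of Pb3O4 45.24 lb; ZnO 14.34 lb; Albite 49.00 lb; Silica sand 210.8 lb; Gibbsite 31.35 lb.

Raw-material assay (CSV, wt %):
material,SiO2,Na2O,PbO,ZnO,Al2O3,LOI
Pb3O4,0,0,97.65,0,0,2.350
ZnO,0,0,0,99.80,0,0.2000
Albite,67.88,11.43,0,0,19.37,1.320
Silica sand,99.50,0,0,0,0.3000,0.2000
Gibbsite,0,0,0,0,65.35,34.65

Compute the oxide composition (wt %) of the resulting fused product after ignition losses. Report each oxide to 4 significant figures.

Intermediates are shown (rounded to four significant digits) when written out — all arithmetic runs at exact precision throughout — exactly one rounding lands on every reported figure; the derived quantities (the yield, glass mass, the five compositions, LOI, the totals) are recomputed from the weighed amounts on 337.7 lb of glass in full float precision exactly as printed in problem or answer.
What the batch supplies per oxide:
  SiO2: 49.00·0.6788 + 210.8·0.9950 = 243.0 lb
  Na2O: 49.00·0.1143 = 5.601 lb
  PbO: 45.24·0.9765 = 44.18 lb
  ZnO: 14.34·0.9980 = 14.31 lb
  Al2O3: 49.00·0.1937 + 210.8·0.003000 + 31.35·0.6535 = 30.61 lb
LOI: 45.24·0.02350 + 14.34·0.002000 + 49.00·0.01320 + 210.8·0.002000 + 31.35·0.3465 = 13.02 lb
Glass = total batch minus LOI = 350.7 − 13.02 = 337.7 lb (the oxide masses sum to this)
wt %: oxide over glass, times 100

Glass mass = 337.7 lb (batch 350.7 − LOI 13.02).
Composition: SiO2 71.96%, Na2O 1.658%, PbO 13.08%, ZnO 4.238%, Al2O3 9.064%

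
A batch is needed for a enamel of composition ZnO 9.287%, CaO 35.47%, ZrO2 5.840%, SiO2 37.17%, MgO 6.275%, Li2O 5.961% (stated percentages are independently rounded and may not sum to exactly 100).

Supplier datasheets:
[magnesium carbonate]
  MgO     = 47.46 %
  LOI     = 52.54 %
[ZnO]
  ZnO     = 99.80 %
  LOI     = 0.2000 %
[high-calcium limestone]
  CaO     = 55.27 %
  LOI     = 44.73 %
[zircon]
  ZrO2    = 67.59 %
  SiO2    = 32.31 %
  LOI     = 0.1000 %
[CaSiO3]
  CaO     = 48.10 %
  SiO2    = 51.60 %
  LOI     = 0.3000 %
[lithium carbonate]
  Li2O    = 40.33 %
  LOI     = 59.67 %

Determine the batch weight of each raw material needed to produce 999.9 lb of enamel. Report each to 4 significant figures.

All arithmetic runs at exact precision in every operation; in-progress results are displayed with 4-significant-figure rounding in the working; exactly one rounding is applied to each reported value — the derived quantities (the six compositions, net glass mass, totals, LOI, the yield) are re-derived at full float precision from the weighed amounts at 999.9 lb of glass, precisely as stated by problem or answer.
Oxide mass targets, per 999.9 lb enamel:
  ZnO: 9.287% × 999.9 = 92.86 lb
  CaO: 35.47% × 999.9 = 354.7 lb
  ZrO2: 5.840% × 999.9 = 58.39 lb
  SiO2: 37.17% × 999.9 = 371.7 lb
  MgO: 6.275% × 999.9 = 62.74 lb
  Li2O: 5.961% × 999.9 = 59.60 lb
Per-oxide balance check applying the batch weights above, on the stated basis (oxide sums agree with the targets given rounding of the digits):
  ZnO: 93.05·0.9980 = 92.86 lb (target 92.86 lb)
  CaO: 61.94·0.5527 + 666.2·0.4810 = 354.7 lb (target 354.7 lb)
  ZrO2: 86.39·0.6759 = 58.39 lb (target 58.39 lb)
  SiO2: 86.39·0.3231 + 666.2·0.5160 = 371.7 lb (target 371.7 lb)
  MgO: 132.2·0.4746 = 62.74 lb (target 62.74 lb)
  Li2O: 147.8·0.4033 = 59.61 lb (target 59.60 lb)
Glass-mass closure: batch total minus LOI = 1000 lb (summing oxide targets gives 999.9 lb; basis as stated: 999.9 lb — deltas are rounding alone).
Adding the batch up: Σ batch = 1188 lb; ignition loss, Σ(batch × LOI) = 187.6 lb; yield = glass ÷ total batch = 84.20%.

Batch per 999.9 lb enamel:
  magnesium carbonate: 132.2 lb
  ZnO: 93.05 lb
  high-calcium limestone: 61.94 lb
  zircon: 86.39 lb
  CaSiO3: 666.2 lb
  lithium carbonate: 147.8 lb
Total batch = 1188 lb; LOI loss = 187.6 lb; yield = 84.20%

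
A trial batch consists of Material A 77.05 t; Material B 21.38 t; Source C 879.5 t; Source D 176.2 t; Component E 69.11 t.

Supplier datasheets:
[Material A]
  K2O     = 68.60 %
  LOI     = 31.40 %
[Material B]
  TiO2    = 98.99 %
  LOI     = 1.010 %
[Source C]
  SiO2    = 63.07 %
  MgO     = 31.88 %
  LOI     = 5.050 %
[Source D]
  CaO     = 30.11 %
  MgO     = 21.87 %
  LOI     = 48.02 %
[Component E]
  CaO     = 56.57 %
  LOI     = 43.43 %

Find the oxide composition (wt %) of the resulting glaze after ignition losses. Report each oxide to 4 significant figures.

Glass mass = 1040 t (batch 1223 − LOI 183.5).
Composition: TiO2 2.035%, K2O 5.083%, CaO 8.862%, SiO2 53.35%, MgO 30.67%

The whole derivation runs at full float precision at each step. In-progress results are shown, with 4-significant-figure rounding, as written — a single rounding finalizes every reported result. The derived quantities (five oxide percentages, totals, the yield, net glass mass, LOI) are computed in full float precision using the weight values per 1040 t of glass, as given in question or answer.
Oxide masses out of the charge:
  TiO2: 21.38·0.9899 = 21.16 t
  K2O: 77.05·0.6860 = 52.86 t
  CaO: 176.2·0.3011 + 69.11·0.5657 = 92.15 t
  SiO2: 879.5·0.6307 = 554.7 t
  MgO: 879.5·0.3188 + 176.2·0.2187 = 318.9 t
LOI: 77.05·0.3140 + 21.38·0.01010 + 879.5·0.05050 + 176.2·0.4802 + 69.11·0.4343 = 183.5 t
Net of LOI, the glass mass = 1223 − 183.5 = 1040 t (consistent with Σ oxide mass)
percent by weight: oxide/glass ×100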